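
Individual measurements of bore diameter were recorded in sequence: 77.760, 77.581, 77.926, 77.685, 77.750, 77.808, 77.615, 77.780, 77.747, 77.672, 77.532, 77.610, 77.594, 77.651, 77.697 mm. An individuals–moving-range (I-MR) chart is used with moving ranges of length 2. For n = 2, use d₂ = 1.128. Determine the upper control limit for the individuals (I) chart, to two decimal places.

X̄ = (77.760 + 77.581 + 77.926 + 77.685 + 77.750 + 77.808 + 77.615 + 77.780 + 77.747 + 77.672 + 77.532 + 77.610 + 77.594 + 77.651 + 77.697) / 15 = 77.6939
Moving ranges: 0.179, 0.345, 0.241, 0.065, 0.058, 0.193, 0.165, 0.033, 0.075, 0.140, 0.078, 0.016, 0.057, 0.046; M̄R̄ = 1.6910 / 14 = 0.1208
UCL = X̄ + 3·M̄R̄/d₂ = 77.6939 + 3 × 0.1208 / 1.128 = 78.0151

78.02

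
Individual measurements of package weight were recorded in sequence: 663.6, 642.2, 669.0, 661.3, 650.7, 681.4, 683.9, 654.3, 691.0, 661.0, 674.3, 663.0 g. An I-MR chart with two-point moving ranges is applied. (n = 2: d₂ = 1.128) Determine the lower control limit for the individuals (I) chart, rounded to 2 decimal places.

612.97

X̄ = (663.6 + 642.2 + 669.0 + 661.3 + 650.7 + 681.4 + 683.9 + 654.3 + 691.0 + 661.0 + 674.3 + 663.0) / 12 = 666.3083
Moving ranges: 21.4, 26.8, 7.7, 10.6, 30.7, 2.5, 29.6, 36.7, 30.0, 13.3, 11.3; M̄R̄ = 220.6000 / 11 = 20.0545
LCL = X̄ − 3·M̄R̄/d₂ = 666.3083 − 3 × 20.0545 / 1.128 = 612.9718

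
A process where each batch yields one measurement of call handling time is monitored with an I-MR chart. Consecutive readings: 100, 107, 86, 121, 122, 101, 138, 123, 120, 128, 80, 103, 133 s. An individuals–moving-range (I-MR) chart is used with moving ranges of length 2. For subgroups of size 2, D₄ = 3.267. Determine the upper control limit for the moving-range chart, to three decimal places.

Moving ranges: 7, 21, 35, 1, 21, 37, 15, 3, 8, 48, 23, 30; M̄R̄ = 249.0000 / 12 = 20.7500
UCL_MR = D₄·M̄R̄ = 3.267 × 20.7500 = 67.7903

67.790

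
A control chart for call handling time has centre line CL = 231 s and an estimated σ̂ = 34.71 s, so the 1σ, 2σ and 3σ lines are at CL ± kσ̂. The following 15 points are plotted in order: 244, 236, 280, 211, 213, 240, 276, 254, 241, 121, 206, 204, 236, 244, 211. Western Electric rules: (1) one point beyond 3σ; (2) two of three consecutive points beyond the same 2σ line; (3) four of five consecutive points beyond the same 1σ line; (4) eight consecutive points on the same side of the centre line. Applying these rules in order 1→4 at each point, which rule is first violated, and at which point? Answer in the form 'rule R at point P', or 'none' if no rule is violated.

Zone of each point (C = within 1σ̂, B = 1σ̂–2σ̂, A = 2σ̂–3σ̂, * = beyond 3σ̂; sign = side of CL): 1:+C, 2:+C, 3:+B, 4:-C, 5:-C, 6:+C, 7:+B, 8:+C, 9:+C, 10:-*, 11:-C, 12:-C, 13:+C, 14:+C, 15:-C
Rule 1 (one point beyond the 3σ limits) is satisfied at point 10.

rule 1 at point 10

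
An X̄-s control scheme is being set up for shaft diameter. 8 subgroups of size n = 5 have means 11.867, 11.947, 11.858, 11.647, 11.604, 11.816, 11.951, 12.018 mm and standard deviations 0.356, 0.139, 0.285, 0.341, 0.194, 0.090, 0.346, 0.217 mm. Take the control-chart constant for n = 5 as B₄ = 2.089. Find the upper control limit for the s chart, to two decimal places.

0.51

s̄ = (0.356 + 0.139 + 0.285 + 0.341 + 0.194 + 0.090 + 0.346 + 0.217) / 8 = 0.2460
UCL_s = B₄·s̄ = 2.089 × 0.2460 = 0.5139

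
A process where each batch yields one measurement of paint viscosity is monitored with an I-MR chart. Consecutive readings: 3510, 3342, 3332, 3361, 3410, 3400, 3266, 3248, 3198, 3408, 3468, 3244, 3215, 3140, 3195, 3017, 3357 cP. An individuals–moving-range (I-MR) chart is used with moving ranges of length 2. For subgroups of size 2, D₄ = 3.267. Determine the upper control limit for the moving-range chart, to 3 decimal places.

Moving ranges: 168, 10, 29, 49, 10, 134, 18, 50, 210, 60, 224, 29, 75, 55, 178, 340; M̄R̄ = 1639.0000 / 16 = 102.4375
UCL_MR = D₄·M̄R̄ = 3.267 × 102.4375 = 334.6633

334.663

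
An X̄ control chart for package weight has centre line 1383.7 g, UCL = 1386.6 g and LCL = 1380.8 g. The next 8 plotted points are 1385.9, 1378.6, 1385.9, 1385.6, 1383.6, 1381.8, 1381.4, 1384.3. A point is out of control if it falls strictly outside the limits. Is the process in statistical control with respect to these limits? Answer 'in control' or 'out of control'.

Compare each point to [1380.8, 1386.6]: sample 2 = 1378.6 < LCL.

out of control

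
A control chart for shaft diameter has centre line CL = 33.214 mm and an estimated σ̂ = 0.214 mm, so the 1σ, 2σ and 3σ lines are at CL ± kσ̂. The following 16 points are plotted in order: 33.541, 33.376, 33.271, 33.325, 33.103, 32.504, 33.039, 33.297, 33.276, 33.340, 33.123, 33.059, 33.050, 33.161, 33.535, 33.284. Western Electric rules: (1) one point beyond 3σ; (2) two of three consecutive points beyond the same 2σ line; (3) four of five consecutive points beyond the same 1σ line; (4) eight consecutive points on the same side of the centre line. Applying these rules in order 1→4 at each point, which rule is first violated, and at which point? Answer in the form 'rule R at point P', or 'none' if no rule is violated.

Zone of each point (C = within 1σ̂, B = 1σ̂–2σ̂, A = 2σ̂–3σ̂, * = beyond 3σ̂; sign = side of CL): 1:+B, 2:+C, 3:+C, 4:+C, 5:-C, 6:-*, 7:-C, 8:+C, 9:+C, 10:+C, 11:-C, 12:-C, 13:-C, 14:-C, 15:+B, 16:+C
Rule 1 (one point beyond the 3σ limits) is satisfied at point 6.

rule 1 at point 6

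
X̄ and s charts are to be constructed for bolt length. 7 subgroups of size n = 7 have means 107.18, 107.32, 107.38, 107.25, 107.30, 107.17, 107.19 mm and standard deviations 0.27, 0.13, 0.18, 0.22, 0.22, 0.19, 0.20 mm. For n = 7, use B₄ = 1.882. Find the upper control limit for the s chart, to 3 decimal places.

s̄ = (0.27 + 0.13 + 0.18 + 0.22 + 0.22 + 0.19 + 0.20) / 7 = 0.2014
UCL_s = B₄·s̄ = 1.882 × 0.2014 = 0.3791

0.379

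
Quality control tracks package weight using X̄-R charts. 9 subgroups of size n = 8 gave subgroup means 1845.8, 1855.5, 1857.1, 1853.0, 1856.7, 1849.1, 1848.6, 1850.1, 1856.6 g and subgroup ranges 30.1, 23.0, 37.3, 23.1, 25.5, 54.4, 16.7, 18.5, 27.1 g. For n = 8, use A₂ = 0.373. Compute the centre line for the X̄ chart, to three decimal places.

X̄̄ = (1845.8 + 1855.5 + 1857.1 + 1853.0 + 1856.7 + 1849.1 + 1848.6 + 1850.1 + 1856.6) / 9 = 16672.5000 / 9 = 1852.5000
CL = X̄̄ = 1852.5000

1852.500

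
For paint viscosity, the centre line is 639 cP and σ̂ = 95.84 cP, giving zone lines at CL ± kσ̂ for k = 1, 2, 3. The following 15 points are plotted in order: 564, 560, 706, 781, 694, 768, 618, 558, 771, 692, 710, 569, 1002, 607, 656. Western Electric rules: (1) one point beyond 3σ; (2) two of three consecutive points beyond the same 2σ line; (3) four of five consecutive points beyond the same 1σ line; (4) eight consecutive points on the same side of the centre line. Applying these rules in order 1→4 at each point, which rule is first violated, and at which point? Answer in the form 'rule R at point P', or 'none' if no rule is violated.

rule 1 at point 13

Zone of each point (C = within 1σ̂, B = 1σ̂–2σ̂, A = 2σ̂–3σ̂, * = beyond 3σ̂; sign = side of CL): 1:-C, 2:-C, 3:+C, 4:+B, 5:+C, 6:+B, 7:-C, 8:-C, 9:+B, 10:+C, 11:+C, 12:-C, 13:+*, 14:-C, 15:+C
Rule 1 (one point beyond the 3σ limits) is satisfied at point 13.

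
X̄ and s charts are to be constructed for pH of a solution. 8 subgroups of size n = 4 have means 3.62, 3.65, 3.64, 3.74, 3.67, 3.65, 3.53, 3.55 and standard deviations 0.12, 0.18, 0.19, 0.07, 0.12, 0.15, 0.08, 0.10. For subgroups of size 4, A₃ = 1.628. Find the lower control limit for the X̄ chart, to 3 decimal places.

3.426

X̄̄ = (3.62 + 3.65 + 3.64 + 3.74 + 3.67 + 3.65 + 3.53 + 3.55) / 8 = 3.6313
s̄ = (0.12 + 0.18 + 0.19 + 0.07 + 0.12 + 0.15 + 0.08 + 0.10) / 8 = 0.1263
LCL = X̄̄ − A₃·s̄ = 3.6313 − 1.628 × 0.1263 = 3.4257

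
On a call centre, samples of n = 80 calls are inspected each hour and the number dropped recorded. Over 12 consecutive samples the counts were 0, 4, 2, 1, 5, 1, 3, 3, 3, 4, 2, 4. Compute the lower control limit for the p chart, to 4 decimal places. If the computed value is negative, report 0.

p̄ = Σdᵢ / (k·n) = 32 / (12 × 80) = 0.03333
LCL = p̄ − 3·√(p̄(1−p̄)/n) = 0.03333 − 3 × 0.02007 = -0.02687 → 0 (negative, so LCL = 0)

0.0000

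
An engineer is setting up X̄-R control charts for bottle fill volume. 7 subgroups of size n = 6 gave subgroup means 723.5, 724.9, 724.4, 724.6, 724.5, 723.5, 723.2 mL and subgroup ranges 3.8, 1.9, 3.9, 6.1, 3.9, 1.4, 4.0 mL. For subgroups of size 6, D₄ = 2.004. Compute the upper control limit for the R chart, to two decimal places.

7.16

R̄ = (3.8 + 1.9 + 3.9 + 6.1 + 3.9 + 1.4 + 4.0) / 7 = 25.0000 / 7 = 3.5714
UCL_R = D₄·R̄ = 2.004 × 3.5714 = 7.1571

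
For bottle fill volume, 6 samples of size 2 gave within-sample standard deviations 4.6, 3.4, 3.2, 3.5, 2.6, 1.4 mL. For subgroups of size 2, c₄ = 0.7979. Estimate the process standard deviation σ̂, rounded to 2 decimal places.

s̄ = (4.6 + 3.4 + 3.2 + 3.5 + 2.6 + 1.4) / 6 = 3.1167
σ̂ = s̄ / c₄ = 3.1167 / 0.7979 = 3.9061

3.91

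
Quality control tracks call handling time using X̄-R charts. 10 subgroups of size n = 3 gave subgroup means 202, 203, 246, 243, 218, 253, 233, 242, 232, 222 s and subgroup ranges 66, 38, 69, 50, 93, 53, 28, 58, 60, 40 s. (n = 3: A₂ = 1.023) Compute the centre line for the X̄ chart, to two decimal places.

229.40

X̄̄ = (202 + 203 + 246 + 243 + 218 + 253 + 233 + 242 + 232 + 222) / 10 = 2294.0000 / 10 = 229.4000
CL = X̄̄ = 229.4000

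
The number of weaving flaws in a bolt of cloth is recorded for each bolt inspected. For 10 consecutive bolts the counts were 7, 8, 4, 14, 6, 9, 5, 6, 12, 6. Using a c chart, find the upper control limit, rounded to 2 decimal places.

c̄ = (7 + 8 + 4 + 14 + 6 + 9 + 5 + 6 + 12 + 6) / 10 = 77 / 10 = 7.7000
UCL = c̄ + 3√c̄ = 7.7000 + 3 × √7.7000 = 7.7000 + 3 × 2.7749 = 16.0247

16.02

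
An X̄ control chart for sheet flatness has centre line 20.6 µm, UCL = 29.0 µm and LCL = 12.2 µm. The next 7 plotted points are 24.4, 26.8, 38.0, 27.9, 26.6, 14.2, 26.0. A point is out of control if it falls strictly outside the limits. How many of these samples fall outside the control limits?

Compare each point to [12.2, 29.0]: sample 3 = 38.0 > UCL.

1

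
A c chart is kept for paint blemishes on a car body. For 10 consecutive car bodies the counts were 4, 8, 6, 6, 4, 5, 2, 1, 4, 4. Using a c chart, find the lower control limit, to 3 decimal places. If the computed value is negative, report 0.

c̄ = (4 + 8 + 6 + 6 + 4 + 5 + 2 + 1 + 4 + 4) / 10 = 44 / 10 = 4.4000
LCL = c̄ − 3√c̄ = 4.4000 − 3 × 2.0976 = -1.8929 → 0 (cannot be negative)

0.000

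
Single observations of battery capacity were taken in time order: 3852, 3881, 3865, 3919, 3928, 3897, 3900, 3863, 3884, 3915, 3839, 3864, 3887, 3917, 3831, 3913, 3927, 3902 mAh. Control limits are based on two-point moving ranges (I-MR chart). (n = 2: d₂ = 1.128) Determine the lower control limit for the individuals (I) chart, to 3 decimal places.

3795.384

X̄ = (3852 + 3881 + 3865 + 3919 + 3928 + 3897 + 3900 + 3863 + 3884 + 3915 + 3839 + 3864 + 3887 + 3917 + 3831 + 3913 + 3927 + 3902) / 18 = 3888.0000
Moving ranges: 29, 16, 54, 9, 31, 3, 37, 21, 31, 76, 25, 23, 30, 86, 82, 14, 25; M̄R̄ = 592.0000 / 17 = 34.8235
LCL = X̄ − 3·M̄R̄/d₂ = 3888.0000 − 3 × 34.8235 / 1.128 = 3795.3842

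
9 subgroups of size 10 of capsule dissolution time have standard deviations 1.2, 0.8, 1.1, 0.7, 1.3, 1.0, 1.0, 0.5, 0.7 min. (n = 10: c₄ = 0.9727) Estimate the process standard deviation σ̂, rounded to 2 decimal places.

0.95

s̄ = (1.2 + 0.8 + 1.1 + 0.7 + 1.3 + 1.0 + 1.0 + 0.5 + 0.7) / 9 = 0.9222
σ̂ = s̄ / c₄ = 0.9222 / 0.9727 = 0.9481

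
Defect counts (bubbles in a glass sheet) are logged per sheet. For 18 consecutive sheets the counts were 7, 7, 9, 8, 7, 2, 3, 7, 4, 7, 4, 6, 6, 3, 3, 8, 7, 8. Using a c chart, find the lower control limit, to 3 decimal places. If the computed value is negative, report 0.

c̄ = (7 + 7 + 9 + 8 + 7 + 2 + 3 + 7 + 4 + 7 + 4 + 6 + 6 + 3 + 3 + 8 + 7 + 8) / 18 = 106 / 18 = 5.8889
LCL = c̄ − 3√c̄ = 5.8889 − 3 × 2.4267 = -1.3912 → 0 (cannot be negative)

0.000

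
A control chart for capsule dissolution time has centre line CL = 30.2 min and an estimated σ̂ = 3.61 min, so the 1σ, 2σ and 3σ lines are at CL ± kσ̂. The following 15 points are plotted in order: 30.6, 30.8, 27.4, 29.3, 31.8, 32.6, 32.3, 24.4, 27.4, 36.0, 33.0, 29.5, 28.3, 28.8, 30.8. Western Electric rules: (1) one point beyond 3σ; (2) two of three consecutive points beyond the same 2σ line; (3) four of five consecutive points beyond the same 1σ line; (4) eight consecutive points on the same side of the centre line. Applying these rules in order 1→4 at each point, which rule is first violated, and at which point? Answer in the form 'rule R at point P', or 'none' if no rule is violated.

none

Zone of each point (C = within 1σ̂, B = 1σ̂–2σ̂, A = 2σ̂–3σ̂, * = beyond 3σ̂; sign = side of CL): 1:+C, 2:+C, 3:-C, 4:-C, 5:+C, 6:+C, 7:+C, 8:-B, 9:-C, 10:+B, 11:+C, 12:-C, 13:-C, 14:-C, 15:+C
No rule fires across all 15 points.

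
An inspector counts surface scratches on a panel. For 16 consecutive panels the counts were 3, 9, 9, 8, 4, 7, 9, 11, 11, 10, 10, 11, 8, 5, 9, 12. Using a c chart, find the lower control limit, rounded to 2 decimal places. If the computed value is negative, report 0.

0.00

c̄ = (3 + 9 + 9 + 8 + 4 + 7 + 9 + 11 + 11 + 10 + 10 + 11 + 8 + 5 + 9 + 12) / 16 = 136 / 16 = 8.5000
LCL = c̄ − 3√c̄ = 8.5000 − 3 × 2.9155 = -0.2464 → 0 (cannot be negative)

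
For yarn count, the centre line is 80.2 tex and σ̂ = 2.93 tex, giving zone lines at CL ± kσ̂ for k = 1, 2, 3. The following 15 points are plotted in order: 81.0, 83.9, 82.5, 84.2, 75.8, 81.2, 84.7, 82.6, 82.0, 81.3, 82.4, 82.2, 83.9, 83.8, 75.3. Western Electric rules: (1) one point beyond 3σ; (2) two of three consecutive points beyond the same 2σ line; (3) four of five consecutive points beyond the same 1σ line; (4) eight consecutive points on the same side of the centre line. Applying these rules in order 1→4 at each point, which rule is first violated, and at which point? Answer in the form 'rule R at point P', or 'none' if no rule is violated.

rule 4 at point 13

Zone of each point (C = within 1σ̂, B = 1σ̂–2σ̂, A = 2σ̂–3σ̂, * = beyond 3σ̂; sign = side of CL): 1:+C, 2:+B, 3:+C, 4:+B, 5:-B, 6:+C, 7:+B, 8:+C, 9:+C, 10:+C, 11:+C, 12:+C, 13:+B, 14:+B, 15:-B
Rule 4 (eight consecutive points on the same side of the centre line) is satisfied at point 13.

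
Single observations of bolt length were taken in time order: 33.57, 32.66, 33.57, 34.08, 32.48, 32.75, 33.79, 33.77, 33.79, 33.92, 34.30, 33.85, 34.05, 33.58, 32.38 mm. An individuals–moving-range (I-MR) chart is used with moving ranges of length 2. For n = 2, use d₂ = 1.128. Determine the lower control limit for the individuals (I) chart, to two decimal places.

31.96

X̄ = (33.57 + 32.66 + 33.57 + 34.08 + 32.48 + 32.75 + 33.79 + 33.77 + 33.79 + 33.92 + 34.30 + 33.85 + 34.05 + 33.58 + 32.38) / 15 = 33.5027
Moving ranges: 0.91, 0.91, 0.51, 1.60, 0.27, 1.04, 0.02, 0.02, 0.13, 0.38, 0.45, 0.20, 0.47, 1.20; M̄R̄ = 8.1100 / 14 = 0.5793
LCL = X̄ − 3·M̄R̄/d₂ = 33.5027 − 3 × 0.5793 / 1.128 = 31.9620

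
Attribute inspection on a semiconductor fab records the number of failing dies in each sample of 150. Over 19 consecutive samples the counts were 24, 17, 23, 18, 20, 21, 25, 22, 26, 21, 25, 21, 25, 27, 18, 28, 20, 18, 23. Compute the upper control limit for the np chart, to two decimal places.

p̄ = Σdᵢ / (k·n) = 422 / (19 × 150) = 0.14807
UCL = np̄ + 3·√(np̄(1−p̄)) = 22.2105 + 3 × √(22.2105×0.85193) = 22.2105 + 3 × 4.3499 = 35.2603

35.26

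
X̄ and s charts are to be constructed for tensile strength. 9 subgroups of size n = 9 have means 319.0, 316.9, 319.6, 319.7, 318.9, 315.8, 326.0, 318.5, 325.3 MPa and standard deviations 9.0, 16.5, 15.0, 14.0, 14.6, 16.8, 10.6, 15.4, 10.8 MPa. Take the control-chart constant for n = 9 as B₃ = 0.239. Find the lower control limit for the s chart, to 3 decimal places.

3.258

s̄ = (9.0 + 16.5 + 15.0 + 14.0 + 14.6 + 16.8 + 10.6 + 15.4 + 10.8) / 9 = 13.6333
LCL_s = B₃·s̄ = 0.239 × 13.6333 = 3.2584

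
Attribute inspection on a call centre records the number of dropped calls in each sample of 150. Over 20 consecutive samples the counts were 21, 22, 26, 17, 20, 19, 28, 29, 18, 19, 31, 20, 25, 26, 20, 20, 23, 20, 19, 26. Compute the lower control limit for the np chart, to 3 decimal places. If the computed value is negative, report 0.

p̄ = Σdᵢ / (k·n) = 449 / (20 × 150) = 0.14967
LCL = np̄ − 3·√(np̄(1−p̄)) = 22.4500 − 3 × 4.3692 = 9.3424

9.342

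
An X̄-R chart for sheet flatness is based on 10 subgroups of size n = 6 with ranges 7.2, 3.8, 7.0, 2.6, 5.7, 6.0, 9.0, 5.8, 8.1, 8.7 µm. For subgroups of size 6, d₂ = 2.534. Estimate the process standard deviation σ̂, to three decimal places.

R̄ = (7.2 + 3.8 + 7.0 + 2.6 + 5.7 + 6.0 + 9.0 + 5.8 + 8.1 + 8.7) / 10 = 6.3900
σ̂ = R̄ / d₂ = 6.3900 / 2.534 = 2.5217

2.522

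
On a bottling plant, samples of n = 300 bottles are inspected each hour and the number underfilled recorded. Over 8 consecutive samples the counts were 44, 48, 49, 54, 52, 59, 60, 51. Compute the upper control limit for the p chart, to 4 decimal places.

p̄ = Σdᵢ / (k·n) = 417 / (8 × 300) = 0.17375
UCL = p̄ + 3·√(p̄(1−p̄)/n) = 0.17375 + 3 × √(0.17375×0.82625/300) = 0.17375 + 3 × 0.02188 = 0.23938

0.2394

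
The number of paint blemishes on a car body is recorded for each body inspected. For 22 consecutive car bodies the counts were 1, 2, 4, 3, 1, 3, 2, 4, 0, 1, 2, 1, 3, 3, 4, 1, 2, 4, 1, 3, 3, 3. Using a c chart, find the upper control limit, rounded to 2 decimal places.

c̄ = (1 + 2 + 4 + 3 + 1 + 3 + 2 + 4 + 0 + 1 + 2 + 1 + 3 + 3 + 4 + 1 + 2 + 4 + 1 + 3 + 3 + 3) / 22 = 51 / 22 = 2.3182
UCL = c̄ + 3√c̄ = 2.3182 + 3 × √2.3182 = 2.3182 + 3 × 1.5226 = 6.8859

6.89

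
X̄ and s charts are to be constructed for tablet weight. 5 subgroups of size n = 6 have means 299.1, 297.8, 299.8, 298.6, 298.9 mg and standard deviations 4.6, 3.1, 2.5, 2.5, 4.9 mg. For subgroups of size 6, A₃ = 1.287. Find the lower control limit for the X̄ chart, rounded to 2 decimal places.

X̄̄ = (299.1 + 297.8 + 299.8 + 298.6 + 298.9) / 5 = 298.8400
s̄ = (4.6 + 3.1 + 2.5 + 2.5 + 4.9) / 5 = 3.5200
LCL = X̄̄ − A₃·s̄ = 298.8400 − 1.287 × 3.5200 = 294.3098

294.31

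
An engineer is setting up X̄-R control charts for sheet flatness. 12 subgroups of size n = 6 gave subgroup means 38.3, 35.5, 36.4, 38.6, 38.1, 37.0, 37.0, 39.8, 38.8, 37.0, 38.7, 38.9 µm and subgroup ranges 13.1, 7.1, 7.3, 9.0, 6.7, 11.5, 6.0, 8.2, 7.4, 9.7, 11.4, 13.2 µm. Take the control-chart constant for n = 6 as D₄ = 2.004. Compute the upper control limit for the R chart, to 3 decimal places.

R̄ = (13.1 + 7.1 + 7.3 + 9.0 + 6.7 + 11.5 + 6.0 + 8.2 + 7.4 + 9.7 + 11.4 + 13.2) / 12 = 110.6000 / 12 = 9.2167
UCL_R = D₄·R̄ = 2.004 × 9.2167 = 18.4702

18.470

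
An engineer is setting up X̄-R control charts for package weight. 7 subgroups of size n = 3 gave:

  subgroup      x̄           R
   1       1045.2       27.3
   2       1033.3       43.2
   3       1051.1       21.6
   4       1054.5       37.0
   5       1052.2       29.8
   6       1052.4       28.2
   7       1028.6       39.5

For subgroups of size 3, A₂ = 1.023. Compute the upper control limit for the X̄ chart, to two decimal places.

X̄̄ = (1045.2 + 1033.3 + 1051.1 + 1054.5 + 1052.2 + 1052.4 + 1028.6) / 7 = 7317.3000 / 7 = 1045.3286
R̄ = (27.3 + 43.2 + 21.6 + 37.0 + 29.8 + 28.2 + 39.5) / 7 = 226.6000 / 7 = 32.3714
UCL = X̄̄ + A₂·R̄ = 1045.3286 + 1.023 × 32.3714 = 1078.4445

1078.44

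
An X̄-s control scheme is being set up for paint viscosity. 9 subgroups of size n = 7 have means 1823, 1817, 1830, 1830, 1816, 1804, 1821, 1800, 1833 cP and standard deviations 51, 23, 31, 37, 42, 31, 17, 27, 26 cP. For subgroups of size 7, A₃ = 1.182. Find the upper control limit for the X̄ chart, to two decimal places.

X̄̄ = (1823 + 1817 + 1830 + 1830 + 1816 + 1804 + 1821 + 1800 + 1833) / 9 = 1819.3333
s̄ = (51 + 23 + 31 + 37 + 42 + 31 + 17 + 27 + 26) / 9 = 31.6667
UCL = X̄̄ + A₃·s̄ = 1819.3333 + 1.182 × 31.6667 = 1856.7633

1856.76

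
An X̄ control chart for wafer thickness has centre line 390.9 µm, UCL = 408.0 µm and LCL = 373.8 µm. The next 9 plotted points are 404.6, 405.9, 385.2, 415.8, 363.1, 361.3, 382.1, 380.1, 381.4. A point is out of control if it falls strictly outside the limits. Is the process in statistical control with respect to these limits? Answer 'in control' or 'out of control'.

Compare each point to [373.8, 408.0]: sample 4 = 415.8 > UCL; sample 5 = 363.1 < LCL; sample 6 = 361.3 < LCL.

out of control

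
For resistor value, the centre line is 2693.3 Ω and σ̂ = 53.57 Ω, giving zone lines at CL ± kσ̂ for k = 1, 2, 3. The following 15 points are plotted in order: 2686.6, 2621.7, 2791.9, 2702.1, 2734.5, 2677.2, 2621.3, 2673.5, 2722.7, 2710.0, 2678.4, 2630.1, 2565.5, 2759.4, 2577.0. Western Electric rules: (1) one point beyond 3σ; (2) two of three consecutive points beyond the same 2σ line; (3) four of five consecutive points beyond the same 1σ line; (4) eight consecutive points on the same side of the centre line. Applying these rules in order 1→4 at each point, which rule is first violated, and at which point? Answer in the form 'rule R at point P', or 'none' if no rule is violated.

rule 2 at point 15

Zone of each point (C = within 1σ̂, B = 1σ̂–2σ̂, A = 2σ̂–3σ̂, * = beyond 3σ̂; sign = side of CL): 1:-C, 2:-B, 3:+B, 4:+C, 5:+C, 6:-C, 7:-B, 8:-C, 9:+C, 10:+C, 11:-C, 12:-B, 13:-A, 14:+B, 15:-A
Rule 2 (two of three consecutive points beyond the same 2σ limit) is satisfied at point 15.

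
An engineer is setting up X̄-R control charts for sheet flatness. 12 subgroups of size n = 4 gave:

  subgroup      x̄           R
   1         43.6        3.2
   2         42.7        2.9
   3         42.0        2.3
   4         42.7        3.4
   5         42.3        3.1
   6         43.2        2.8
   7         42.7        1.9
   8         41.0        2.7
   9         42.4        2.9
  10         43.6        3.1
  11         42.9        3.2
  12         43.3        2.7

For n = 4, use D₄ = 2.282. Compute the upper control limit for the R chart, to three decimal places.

R̄ = (3.2 + 2.9 + 2.3 + 3.4 + 3.1 + 2.8 + 1.9 + 2.7 + 2.9 + 3.1 + 3.2 + 2.7) / 12 = 34.2000 / 12 = 2.8500
UCL_R = D₄·R̄ = 2.282 × 2.8500 = 6.5037

6.504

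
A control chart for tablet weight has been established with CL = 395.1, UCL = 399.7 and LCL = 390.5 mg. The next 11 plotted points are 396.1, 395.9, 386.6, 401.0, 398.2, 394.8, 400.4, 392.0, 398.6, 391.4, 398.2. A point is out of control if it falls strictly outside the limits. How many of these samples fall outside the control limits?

Compare each point to [390.5, 399.7]: sample 3 = 386.6 < LCL; sample 4 = 401.0 > UCL; sample 7 = 400.4 > UCL.

3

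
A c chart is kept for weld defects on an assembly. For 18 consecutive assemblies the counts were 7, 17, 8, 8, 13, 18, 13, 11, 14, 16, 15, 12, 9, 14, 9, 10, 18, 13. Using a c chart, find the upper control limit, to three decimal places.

23.107

c̄ = (7 + 17 + 8 + 8 + 13 + 18 + 13 + 11 + 14 + 16 + 15 + 12 + 9 + 14 + 9 + 10 + 18 + 13) / 18 = 225 / 18 = 12.5000
UCL = c̄ + 3√c̄ = 12.5000 + 3 × √12.5000 = 12.5000 + 3 × 3.5355 = 23.1066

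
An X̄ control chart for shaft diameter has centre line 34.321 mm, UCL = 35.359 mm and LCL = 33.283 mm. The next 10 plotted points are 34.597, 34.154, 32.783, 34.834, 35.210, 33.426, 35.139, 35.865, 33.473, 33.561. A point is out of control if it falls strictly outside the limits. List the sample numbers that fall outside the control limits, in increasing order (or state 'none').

3, 8

Compare each point to [33.283, 35.359]: sample 3 = 32.783 < LCL; sample 8 = 35.865 > UCL.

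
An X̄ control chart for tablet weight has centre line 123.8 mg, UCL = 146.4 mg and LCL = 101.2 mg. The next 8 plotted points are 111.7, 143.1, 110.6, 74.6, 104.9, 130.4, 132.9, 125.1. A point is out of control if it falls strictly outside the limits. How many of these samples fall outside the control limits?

Compare each point to [101.2, 146.4]: sample 4 = 74.6 < LCL.

1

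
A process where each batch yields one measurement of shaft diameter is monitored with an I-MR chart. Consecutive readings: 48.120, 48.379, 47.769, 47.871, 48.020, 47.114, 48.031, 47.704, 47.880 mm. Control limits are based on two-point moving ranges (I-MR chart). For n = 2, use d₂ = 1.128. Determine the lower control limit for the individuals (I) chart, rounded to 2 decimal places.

X̄ = (48.120 + 48.379 + 47.769 + 47.871 + 48.020 + 47.114 + 48.031 + 47.704 + 47.880) / 9 = 47.8764
Moving ranges: 0.259, 0.610, 0.102, 0.149, 0.906, 0.917, 0.327, 0.176; M̄R̄ = 3.4460 / 8 = 0.4308
LCL = X̄ − 3·M̄R̄/d₂ = 47.8764 − 3 × 0.4308 / 1.128 = 46.7308

46.73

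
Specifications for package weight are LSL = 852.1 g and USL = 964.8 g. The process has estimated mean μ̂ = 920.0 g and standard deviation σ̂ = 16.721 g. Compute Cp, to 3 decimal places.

1.123

Cp = (USL − LSL) / (6σ̂) = (964.8 − 852.1) / (6 × 16.721) = 112.7000 / 100.3260 = 1.1233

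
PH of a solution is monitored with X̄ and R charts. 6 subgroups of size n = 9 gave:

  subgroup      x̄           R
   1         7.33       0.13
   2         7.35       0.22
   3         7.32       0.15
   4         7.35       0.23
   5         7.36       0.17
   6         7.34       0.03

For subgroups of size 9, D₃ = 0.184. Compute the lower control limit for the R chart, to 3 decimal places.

R̄ = (0.13 + 0.22 + 0.15 + 0.23 + 0.17 + 0.03) / 6 = 0.9300 / 6 = 0.1550
LCL_R = D₃·R̄ = 0.184 × 0.1550 = 0.0285

0.029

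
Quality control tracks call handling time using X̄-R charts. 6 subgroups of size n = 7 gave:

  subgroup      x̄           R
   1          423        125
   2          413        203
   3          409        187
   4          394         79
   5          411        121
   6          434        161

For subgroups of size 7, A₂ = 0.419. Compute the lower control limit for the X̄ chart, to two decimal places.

352.83

X̄̄ = (423 + 413 + 409 + 394 + 411 + 434) / 6 = 2484.0000 / 6 = 414.0000
R̄ = (125 + 203 + 187 + 79 + 121 + 161) / 6 = 876.0000 / 6 = 146.0000
LCL = X̄̄ − A₂·R̄ = 414.0000 − 0.419 × 146.0000 = 352.8260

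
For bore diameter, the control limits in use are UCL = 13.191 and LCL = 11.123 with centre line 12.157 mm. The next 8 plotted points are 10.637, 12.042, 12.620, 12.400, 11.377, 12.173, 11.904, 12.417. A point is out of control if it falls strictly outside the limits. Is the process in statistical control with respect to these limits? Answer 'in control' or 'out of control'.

Compare each point to [11.123, 13.191]: sample 1 = 10.637 < LCL.

out of control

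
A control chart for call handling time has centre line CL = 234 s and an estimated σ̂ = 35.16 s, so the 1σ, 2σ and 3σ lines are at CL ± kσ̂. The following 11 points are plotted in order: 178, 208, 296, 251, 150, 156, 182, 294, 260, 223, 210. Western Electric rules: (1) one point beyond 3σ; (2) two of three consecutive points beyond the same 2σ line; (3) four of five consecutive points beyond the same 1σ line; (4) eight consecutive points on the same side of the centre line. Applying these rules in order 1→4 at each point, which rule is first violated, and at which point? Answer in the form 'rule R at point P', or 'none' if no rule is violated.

Zone of each point (C = within 1σ̂, B = 1σ̂–2σ̂, A = 2σ̂–3σ̂, * = beyond 3σ̂; sign = side of CL): 1:-B, 2:-C, 3:+B, 4:+C, 5:-A, 6:-A, 7:-B, 8:+B, 9:+C, 10:-C, 11:-C
Rule 2 (two of three consecutive points beyond the same 2σ limit) is satisfied at point 6.

rule 2 at point 6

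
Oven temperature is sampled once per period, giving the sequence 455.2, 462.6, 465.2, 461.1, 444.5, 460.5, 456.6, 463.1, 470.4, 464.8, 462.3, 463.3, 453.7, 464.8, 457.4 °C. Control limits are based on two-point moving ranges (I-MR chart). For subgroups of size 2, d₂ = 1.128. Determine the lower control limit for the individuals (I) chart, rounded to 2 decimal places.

X̄ = (455.2 + 462.6 + 465.2 + 461.1 + 444.5 + 460.5 + 456.6 + 463.1 + 470.4 + 464.8 + 462.3 + 463.3 + 453.7 + 464.8 + 457.4) / 15 = 460.3667
Moving ranges: 7.4, 2.6, 4.1, 16.6, 16.0, 3.9, 6.5, 7.3, 5.6, 2.5, 1.0, 9.6, 11.1, 7.4; M̄R̄ = 101.6000 / 14 = 7.2571
LCL = X̄ − 3·M̄R̄/d₂ = 460.3667 − 3 × 7.2571 / 1.128 = 441.0658

441.07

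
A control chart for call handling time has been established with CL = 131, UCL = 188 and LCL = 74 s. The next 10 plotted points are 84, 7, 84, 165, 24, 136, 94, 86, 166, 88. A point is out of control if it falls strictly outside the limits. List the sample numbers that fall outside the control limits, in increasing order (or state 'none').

Compare each point to [74, 188]: sample 2 = 7 < LCL; sample 5 = 24 < LCL.

2, 5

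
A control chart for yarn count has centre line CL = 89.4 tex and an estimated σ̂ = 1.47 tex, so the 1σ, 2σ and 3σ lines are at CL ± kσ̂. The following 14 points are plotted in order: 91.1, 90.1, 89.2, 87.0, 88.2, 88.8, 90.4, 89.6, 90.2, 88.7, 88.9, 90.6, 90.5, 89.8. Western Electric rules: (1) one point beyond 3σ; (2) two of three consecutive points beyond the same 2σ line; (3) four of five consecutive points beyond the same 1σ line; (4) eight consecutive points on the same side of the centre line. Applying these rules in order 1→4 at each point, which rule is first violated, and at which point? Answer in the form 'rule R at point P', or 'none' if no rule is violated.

none

Zone of each point (C = within 1σ̂, B = 1σ̂–2σ̂, A = 2σ̂–3σ̂, * = beyond 3σ̂; sign = side of CL): 1:+B, 2:+C, 3:-C, 4:-B, 5:-C, 6:-C, 7:+C, 8:+C, 9:+C, 10:-C, 11:-C, 12:+C, 13:+C, 14:+C
No rule fires across all 14 points.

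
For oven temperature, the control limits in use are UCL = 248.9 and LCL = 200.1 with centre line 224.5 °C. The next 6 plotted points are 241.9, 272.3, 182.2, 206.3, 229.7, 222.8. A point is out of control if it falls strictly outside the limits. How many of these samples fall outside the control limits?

Compare each point to [200.1, 248.9]: sample 2 = 272.3 > UCL; sample 3 = 182.2 < LCL.

2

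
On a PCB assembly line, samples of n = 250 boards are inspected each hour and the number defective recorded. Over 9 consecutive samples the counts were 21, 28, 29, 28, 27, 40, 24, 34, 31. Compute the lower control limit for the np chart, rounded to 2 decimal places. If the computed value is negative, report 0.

13.90

p̄ = Σdᵢ / (k·n) = 262 / (9 × 250) = 0.11644
LCL = np̄ − 3·√(np̄(1−p̄)) = 29.1111 − 3 × 5.0716 = 13.8963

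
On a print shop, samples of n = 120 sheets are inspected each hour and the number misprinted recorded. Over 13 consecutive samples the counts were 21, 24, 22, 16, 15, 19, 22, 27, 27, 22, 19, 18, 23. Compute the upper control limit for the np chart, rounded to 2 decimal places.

33.68

p̄ = Σdᵢ / (k·n) = 275 / (13 × 120) = 0.17628
UCL = np̄ + 3·√(np̄(1−p̄)) = 21.1538 + 3 × √(21.1538×0.82372) = 21.1538 + 3 × 4.1743 = 33.6768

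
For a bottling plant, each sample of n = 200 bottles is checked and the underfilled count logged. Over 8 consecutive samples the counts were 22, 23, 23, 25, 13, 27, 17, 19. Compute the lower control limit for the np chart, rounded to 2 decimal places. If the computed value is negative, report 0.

p̄ = Σdᵢ / (k·n) = 169 / (8 × 200) = 0.10562
LCL = np̄ − 3·√(np̄(1−p̄)) = 21.1250 − 3 × 4.3467 = 8.0849

8.08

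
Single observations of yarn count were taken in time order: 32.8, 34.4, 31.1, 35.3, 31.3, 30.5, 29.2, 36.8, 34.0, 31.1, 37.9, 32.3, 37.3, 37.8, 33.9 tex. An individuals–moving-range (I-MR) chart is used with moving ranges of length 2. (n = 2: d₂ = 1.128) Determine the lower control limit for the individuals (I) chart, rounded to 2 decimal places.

X̄ = (32.8 + 34.4 + 31.1 + 35.3 + 31.3 + 30.5 + 29.2 + 36.8 + 34.0 + 31.1 + 37.9 + 32.3 + 37.3 + 37.8 + 33.9) / 15 = 33.7133
Moving ranges: 1.6, 3.3, 4.2, 4.0, 0.8, 1.3, 7.6, 2.8, 2.9, 6.8, 5.6, 5.0, 0.5, 3.9; M̄R̄ = 50.3000 / 14 = 3.5929
LCL = X̄ − 3·M̄R̄/d₂ = 33.7133 − 3 × 3.5929 / 1.128 = 24.1579

24.16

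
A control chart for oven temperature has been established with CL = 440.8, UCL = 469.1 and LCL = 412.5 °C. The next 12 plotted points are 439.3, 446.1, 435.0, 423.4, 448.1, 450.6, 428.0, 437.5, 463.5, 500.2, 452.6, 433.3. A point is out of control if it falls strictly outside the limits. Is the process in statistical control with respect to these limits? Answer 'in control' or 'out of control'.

Compare each point to [412.5, 469.1]: sample 10 = 500.2 > UCL.

out of control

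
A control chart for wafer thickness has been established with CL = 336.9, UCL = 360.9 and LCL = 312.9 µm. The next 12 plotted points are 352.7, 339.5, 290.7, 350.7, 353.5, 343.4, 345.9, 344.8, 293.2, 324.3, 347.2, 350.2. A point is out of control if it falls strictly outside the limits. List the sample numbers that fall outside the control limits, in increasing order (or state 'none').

Compare each point to [312.9, 360.9]: sample 3 = 290.7 < LCL; sample 9 = 293.2 < LCL.

3, 9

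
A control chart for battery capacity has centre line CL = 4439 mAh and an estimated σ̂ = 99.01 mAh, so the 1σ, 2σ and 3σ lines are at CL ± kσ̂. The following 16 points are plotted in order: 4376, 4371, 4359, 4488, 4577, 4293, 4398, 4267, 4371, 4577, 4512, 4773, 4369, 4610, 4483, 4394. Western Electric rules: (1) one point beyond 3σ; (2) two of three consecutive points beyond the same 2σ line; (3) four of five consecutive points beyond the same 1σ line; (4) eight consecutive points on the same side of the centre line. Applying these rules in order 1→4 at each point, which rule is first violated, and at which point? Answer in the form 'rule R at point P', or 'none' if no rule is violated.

rule 1 at point 12

Zone of each point (C = within 1σ̂, B = 1σ̂–2σ̂, A = 2σ̂–3σ̂, * = beyond 3σ̂; sign = side of CL): 1:-C, 2:-C, 3:-C, 4:+C, 5:+B, 6:-B, 7:-C, 8:-B, 9:-C, 10:+B, 11:+C, 12:+*, 13:-C, 14:+B, 15:+C, 16:-C
Rule 1 (one point beyond the 3σ limits) is satisfied at point 12.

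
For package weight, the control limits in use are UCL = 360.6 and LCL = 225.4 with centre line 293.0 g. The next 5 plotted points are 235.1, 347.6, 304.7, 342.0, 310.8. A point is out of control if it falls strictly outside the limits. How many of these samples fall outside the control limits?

0

All 5 points lie within [225.4, 360.6].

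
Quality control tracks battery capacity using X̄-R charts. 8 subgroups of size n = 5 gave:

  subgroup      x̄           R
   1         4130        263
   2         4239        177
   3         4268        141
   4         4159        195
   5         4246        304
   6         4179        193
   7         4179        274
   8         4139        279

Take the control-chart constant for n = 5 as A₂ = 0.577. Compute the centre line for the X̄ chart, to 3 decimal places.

4192.375

X̄̄ = (4130 + 4239 + 4268 + 4159 + 4246 + 4179 + 4179 + 4139) / 8 = 33539.0000 / 8 = 4192.3750
CL = X̄̄ = 4192.3750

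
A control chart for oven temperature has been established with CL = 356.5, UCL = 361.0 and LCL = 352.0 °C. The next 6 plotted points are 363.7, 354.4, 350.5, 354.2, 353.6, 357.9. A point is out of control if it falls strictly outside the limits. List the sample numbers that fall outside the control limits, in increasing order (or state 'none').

1, 3

Compare each point to [352.0, 361.0]: sample 1 = 363.7 > UCL; sample 3 = 350.5 < LCL.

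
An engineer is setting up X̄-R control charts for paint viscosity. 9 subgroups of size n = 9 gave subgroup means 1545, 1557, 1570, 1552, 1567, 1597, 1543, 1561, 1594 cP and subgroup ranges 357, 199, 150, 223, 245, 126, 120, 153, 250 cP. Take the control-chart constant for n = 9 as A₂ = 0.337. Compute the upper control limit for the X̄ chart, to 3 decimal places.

1633.372

X̄̄ = (1545 + 1557 + 1570 + 1552 + 1567 + 1597 + 1543 + 1561 + 1594) / 9 = 14086.0000 / 9 = 1565.1111
R̄ = (357 + 199 + 150 + 223 + 245 + 126 + 120 + 153 + 250) / 9 = 1823.0000 / 9 = 202.5556
UCL = X̄̄ + A₂·R̄ = 1565.1111 + 0.337 × 202.5556 = 1633.3723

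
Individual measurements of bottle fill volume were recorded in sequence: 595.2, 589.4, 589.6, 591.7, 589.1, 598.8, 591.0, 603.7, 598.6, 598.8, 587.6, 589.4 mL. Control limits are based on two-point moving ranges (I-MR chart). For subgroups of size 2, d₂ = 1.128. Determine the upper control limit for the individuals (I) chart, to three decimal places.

607.888

X̄ = (595.2 + 589.4 + 589.6 + 591.7 + 589.1 + 598.8 + 591.0 + 603.7 + 598.6 + 598.8 + 587.6 + 589.4) / 12 = 593.5750
Moving ranges: 5.8, 0.2, 2.1, 2.6, 9.7, 7.8, 12.7, 5.1, 0.2, 11.2, 1.8; M̄R̄ = 59.2000 / 11 = 5.3818
UCL = X̄ + 3·M̄R̄/d₂ = 593.5750 + 3 × 5.3818 / 1.128 = 607.8883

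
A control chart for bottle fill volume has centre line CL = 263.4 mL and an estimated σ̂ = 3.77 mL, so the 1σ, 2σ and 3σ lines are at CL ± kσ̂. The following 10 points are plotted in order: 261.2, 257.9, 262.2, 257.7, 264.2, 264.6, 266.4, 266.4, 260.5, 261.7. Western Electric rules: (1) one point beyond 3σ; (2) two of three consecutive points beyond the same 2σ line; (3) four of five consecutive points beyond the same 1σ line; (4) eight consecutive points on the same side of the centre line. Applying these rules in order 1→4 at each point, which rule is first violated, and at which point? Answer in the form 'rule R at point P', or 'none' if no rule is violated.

Zone of each point (C = within 1σ̂, B = 1σ̂–2σ̂, A = 2σ̂–3σ̂, * = beyond 3σ̂; sign = side of CL): 1:-C, 2:-B, 3:-C, 4:-B, 5:+C, 6:+C, 7:+C, 8:+C, 9:-C, 10:-C
No rule fires across all 10 points.

none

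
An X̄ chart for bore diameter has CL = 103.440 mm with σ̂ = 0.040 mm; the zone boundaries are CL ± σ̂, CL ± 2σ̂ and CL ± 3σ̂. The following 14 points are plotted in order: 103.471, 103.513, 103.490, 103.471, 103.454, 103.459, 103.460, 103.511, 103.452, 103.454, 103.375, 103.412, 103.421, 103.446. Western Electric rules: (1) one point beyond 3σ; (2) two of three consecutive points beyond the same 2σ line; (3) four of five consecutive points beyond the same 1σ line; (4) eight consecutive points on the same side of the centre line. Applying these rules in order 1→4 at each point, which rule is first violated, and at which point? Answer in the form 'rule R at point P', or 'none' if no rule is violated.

Zone of each point (C = within 1σ̂, B = 1σ̂–2σ̂, A = 2σ̂–3σ̂, * = beyond 3σ̂; sign = side of CL): 1:+C, 2:+B, 3:+B, 4:+C, 5:+C, 6:+C, 7:+C, 8:+B, 9:+C, 10:+C, 11:-B, 12:-C, 13:-C, 14:+C
Rule 4 (eight consecutive points on the same side of the centre line) is satisfied at point 8.

rule 4 at point 8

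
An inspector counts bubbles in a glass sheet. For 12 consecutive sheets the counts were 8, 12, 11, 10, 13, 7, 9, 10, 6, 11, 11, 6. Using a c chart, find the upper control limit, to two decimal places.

18.75

c̄ = (8 + 12 + 11 + 10 + 13 + 7 + 9 + 10 + 6 + 11 + 11 + 6) / 12 = 114 / 12 = 9.5000
UCL = c̄ + 3√c̄ = 9.5000 + 3 × √9.5000 = 9.5000 + 3 × 3.0822 = 18.7466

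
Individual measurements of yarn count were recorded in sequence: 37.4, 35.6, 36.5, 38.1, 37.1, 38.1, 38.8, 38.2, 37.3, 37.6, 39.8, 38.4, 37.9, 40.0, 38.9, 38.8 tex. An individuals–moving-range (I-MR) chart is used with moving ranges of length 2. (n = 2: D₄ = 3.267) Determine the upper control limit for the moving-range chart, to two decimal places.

3.53

Moving ranges: 1.8, 0.9, 1.6, 1.0, 1.0, 0.7, 0.6, 0.9, 0.3, 2.2, 1.4, 0.5, 2.1, 1.1, 0.1; M̄R̄ = 16.2000 / 15 = 1.0800
UCL_MR = D₄·M̄R̄ = 3.267 × 1.0800 = 3.5284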